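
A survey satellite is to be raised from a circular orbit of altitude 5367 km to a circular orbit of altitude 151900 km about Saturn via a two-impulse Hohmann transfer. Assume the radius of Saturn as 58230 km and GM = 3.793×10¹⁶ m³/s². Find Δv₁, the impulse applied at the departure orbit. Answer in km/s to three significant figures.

Δv ≈ 5.84 km/s

r₁ = 58230 + 5367 = 63597 km = 6.3597×10⁷ m.
r₂ = 58230 + 151900 = 210130 km = 2.1013×10⁸ m.
Transfer ellipse a_t = (r₁ + r₂)/2 = 1.369×10⁸ m.
At r₁: circular v_c1 = √(μ/r₁) = 24420 m/s; transfer-perikrone v_p = √[μ(2/r₁ − 1/a_t)] = 30260 m/s.
Δv₁ = v_p − v_c1 = 5839 m/s.
= 5.839 km/s.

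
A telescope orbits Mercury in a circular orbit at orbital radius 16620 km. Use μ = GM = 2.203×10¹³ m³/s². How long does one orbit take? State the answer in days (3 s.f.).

r = 16620 km = 1.662×10⁷ m.
Kepler's third law: T = 2π√(r³/μ) = 2π√((1.662×10⁷)³ / 2.203×10¹³).
r³/μ = 2.084×10⁸ s², so T = 2π × 1.444×10⁴ = 9.070×10⁴ s.
Converting: 9.070×10⁴ s ÷ 86400 = 1.050 days.

T ≈ 1.05 days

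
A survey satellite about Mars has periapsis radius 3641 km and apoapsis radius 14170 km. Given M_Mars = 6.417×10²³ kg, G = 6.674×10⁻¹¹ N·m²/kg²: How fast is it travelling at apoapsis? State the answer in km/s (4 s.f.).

μ = GM = 6.674×10⁻¹¹ × 6.417×10²³ = 4.283×10¹³ m³/s².
Semi-major axis a = (r_p + r_a)/2 = 8905.5 km = 8.906×10⁶ m.
Vis-viva: v² = μ(2/r − 1/a) = 4.283×10¹³ × (1.411×10⁻⁷ − 1.123×10⁻⁷) = 1.236×10⁶ m²/s².
v = 1112 m/s = 1.112 km/s.

v ≈ 1.112 km/s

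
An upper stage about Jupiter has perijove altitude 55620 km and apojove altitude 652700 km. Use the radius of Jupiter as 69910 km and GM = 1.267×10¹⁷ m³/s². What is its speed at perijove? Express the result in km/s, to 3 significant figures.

r_p = 69910 + 55620 = 125530 km = 1.2553×10⁸ m.
r_a = 69910 + 652700 = 722610 km = 7.2261×10⁸ m.
Semi-major axis a = (r_p + r_a)/2 = 4.2407×10⁵ km = 4.241×10⁸ m.
Vis-viva: v² = μ(2/r − 1/a) = 1.267×10¹⁷ × (1.593×10⁻⁸ − 2.358×10⁻⁹) = 1.720×10⁹ m²/s².
v = 41470 m/s = 41.47 km/s.

v ≈ 41.5 km/s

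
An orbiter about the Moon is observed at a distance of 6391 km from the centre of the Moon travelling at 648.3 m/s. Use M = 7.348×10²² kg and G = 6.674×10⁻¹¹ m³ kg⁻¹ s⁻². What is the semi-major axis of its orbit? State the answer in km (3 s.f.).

μ = GM = 6.674×10⁻¹¹ × 7.348×10²² = 4.904×10¹² m³/s².
r = 6.391×10⁶ m.
Specific orbital energy ε = v²/2 − μ/r = (648.3)²/2 − 4.904×10¹²/6.391×10⁶ = -5.572×10⁵ J/kg.
Since ε = −μ/(2a), a = −μ/(2ε) = 4.401×10⁶ m = 4400.7 km.

a ≈ 4400 km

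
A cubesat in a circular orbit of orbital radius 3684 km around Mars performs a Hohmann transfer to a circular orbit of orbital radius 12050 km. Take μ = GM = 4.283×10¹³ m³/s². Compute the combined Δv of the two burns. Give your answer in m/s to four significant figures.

Δv_total ≈ 1405 m/s

r₁ = 3684 km = 3.684×10⁶ m.
r₂ = 12050 km = 1.205×10⁷ m.
Transfer ellipse a_t = (r₁ + r₂)/2 = 7.867×10⁶ m.
At r₁: circular v_c1 = √(μ/r₁) = 3410 m/s; transfer-periapsis v_p = √[μ(2/r₁ − 1/a_t)] = 4220 m/s.
Δv₁ = v_p − v_c1 = 810.2 m/s.
At r₂: circular v_c2 = √(μ/r₂) = 1885 m/s; transfer-apoapsis v_a = √[μ(2/r₂ − 1/a_t)] = 1290 m/s.
Δv₂ = v_c2 − v_a = 595.2 m/s.
Total Δv = Δv₁ + Δv₂ = 1405 m/s.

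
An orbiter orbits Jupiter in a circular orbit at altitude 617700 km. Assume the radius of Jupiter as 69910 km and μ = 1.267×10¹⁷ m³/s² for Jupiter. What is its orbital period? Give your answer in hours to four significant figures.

r = 69910 + 617700 = 687610 km = 6.8761×10⁸ m.
Kepler's third law: T = 2π√(r³/μ) = 2π√((6.876×10⁸)³ / 1.267×10¹⁷).
r³/μ = 2.566×10⁹ s², so T = 2π × 5.066×10⁴ = 3.183×10⁵ s.
Converting: 3.183×10⁵ s ÷ 3600 = 88.41 hours.

T ≈ 88.41 hours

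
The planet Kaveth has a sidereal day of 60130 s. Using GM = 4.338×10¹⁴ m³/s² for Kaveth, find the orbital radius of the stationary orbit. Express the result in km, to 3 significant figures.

r_sync ≈ 34100 km

A synchronous orbit has period T, so by Kepler's third law a = (μT²/4π²)^(1/3).
μT²/4π² = 4.338×10¹⁴ × (6.013×10⁴)² / 39.48 = 3.973×10²² m³.
a = 3.412×10⁷ m = 34122 km.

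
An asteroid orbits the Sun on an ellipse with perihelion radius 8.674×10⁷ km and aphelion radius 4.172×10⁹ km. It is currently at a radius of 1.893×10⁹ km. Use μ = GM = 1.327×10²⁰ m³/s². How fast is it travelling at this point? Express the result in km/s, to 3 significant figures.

v ≈ 8.83 km/s

Semi-major axis a = (r_p + r_a)/2 = 2.1294×10⁹ km = 2.129×10¹² m.
Vis-viva: v² = μ(2/r − 1/a) = 1.327×10²⁰ × (1.057×10⁻¹² − 4.696×10⁻¹³) = 7.788×10⁷ m²/s².
v = 8825 m/s = 8.825 km/s.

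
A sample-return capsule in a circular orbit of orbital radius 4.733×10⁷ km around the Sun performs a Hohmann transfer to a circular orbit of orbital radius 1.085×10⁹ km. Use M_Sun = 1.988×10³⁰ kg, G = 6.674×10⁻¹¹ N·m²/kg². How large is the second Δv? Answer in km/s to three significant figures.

μ = GM = 6.674×10⁻¹¹ × 1.988×10³⁰ = 1.327×10²⁰ m³/s².
r₁ = 4.733×10⁷ km = 4.733×10¹⁰ m.
r₂ = 1.085×10⁹ km = 1.085×10¹² m.
Transfer ellipse a_t = (r₁ + r₂)/2 = 5.662×10¹¹ m.
At r₁: circular v_c1 = √(μ/r₁) = 52950 m/s; transfer-perihelion v_p = √[μ(2/r₁ − 1/a_t)] = 73300 m/s.
At r₂: circular v_c2 = √(μ/r₂) = 11060 m/s; transfer-aphelion v_a = √[μ(2/r₂ − 1/a_t)] = 3197 m/s.
Δv₂ = v_c2 − v_a = 7861 m/s.
= 7.861 km/s.

Δv ≈ 7.86 km/s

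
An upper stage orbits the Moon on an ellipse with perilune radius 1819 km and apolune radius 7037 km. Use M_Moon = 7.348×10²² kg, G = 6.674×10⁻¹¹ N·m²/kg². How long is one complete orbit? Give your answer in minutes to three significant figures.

μ = GM = 6.674×10⁻¹¹ × 7.348×10²² = 4.904×10¹² m³/s².
Semi-major axis a = (r_p + r_a)/2 = (1819.0 + 7037.0)/2 = 4428.0 km = 4.428×10⁶ m.
By Kepler's third law T = 2π√(a³/μ) = 2π × 4.208×10³ = 2.644×10⁴ s.
= 440.6 minutes.

T ≈ 441 minutes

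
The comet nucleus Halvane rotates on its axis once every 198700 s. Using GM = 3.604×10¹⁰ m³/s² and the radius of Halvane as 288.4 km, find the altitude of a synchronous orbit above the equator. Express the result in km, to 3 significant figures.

h_sync ≈ 3010 km

A synchronous orbit has period T, so by Kepler's third law a = (μT²/4π²)^(1/3).
μT²/4π² = 3.604×10¹⁰ × (1.987×10⁵)² / 39.48 = 3.604×10¹⁹ m³.
a = 3.303×10⁶ m = 3303.2 km.
Altitude h = a − R = 3303.2 − 288.4 = 3014.8 km.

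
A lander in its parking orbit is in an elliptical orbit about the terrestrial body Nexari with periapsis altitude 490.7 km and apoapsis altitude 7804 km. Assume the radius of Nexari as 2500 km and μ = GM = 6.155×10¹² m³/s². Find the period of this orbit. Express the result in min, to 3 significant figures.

r_p = 2500 + 490.7 = 2990.7 km = 2.9907×10⁶ m.
r_a = 2500 + 7804 = 10304 km = 1.0304×10⁷ m.
Semi-major axis a = (r_p + r_a)/2 = (2990.7 + 10304)/2 = 6647.4 km = 6.647×10⁶ m.
By Kepler's third law T = 2π√(a³/μ) = 2π × 6.908×10³ = 4.340×10⁴ s.
= 723.4 min.

T ≈ 723 min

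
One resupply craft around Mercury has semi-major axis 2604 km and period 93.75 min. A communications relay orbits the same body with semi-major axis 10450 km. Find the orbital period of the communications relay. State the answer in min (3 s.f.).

T₂ ≈ 754 min

Kepler's third law: T² ∝ a³, so T₂ = T₁ (a₂/a₁)^(3/2).
a₂/a₁ = 4.013, (a₂/a₁)^(3/2) = 8.039.
T₂ = 93.75 × 8.039 = 753.7 min.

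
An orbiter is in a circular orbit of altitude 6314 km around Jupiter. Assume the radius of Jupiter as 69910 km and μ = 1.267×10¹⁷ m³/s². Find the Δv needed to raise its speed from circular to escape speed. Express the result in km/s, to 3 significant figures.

r = 69910 + 6314 = 76224 km = 7.6224×10⁷ m.
Circular speed v_c = √(μ/r) = 40770 m/s.
Escape speed v_esc = √(2μ/r) = √2 × v_c = 57660 m/s.
Δv = v_esc − v_c = 16890 m/s = 16.89 km/s.

Δv ≈ 16.9 km/s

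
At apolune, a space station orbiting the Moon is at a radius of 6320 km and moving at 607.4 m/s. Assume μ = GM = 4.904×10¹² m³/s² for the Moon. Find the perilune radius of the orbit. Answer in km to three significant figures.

r_a = 6.320×10⁶ m.
Specific energy ε = v²/2 − μ/r = -5.915×10⁵ J/kg, so a = −μ/(2ε) = 4.146×10⁶ m.
The apsides satisfy r_p + r_a = 2a, so the perilune radius is 2a − r_a = 1.971×10⁶ m = 1971.0 km.

perilune radius ≈ 1970 km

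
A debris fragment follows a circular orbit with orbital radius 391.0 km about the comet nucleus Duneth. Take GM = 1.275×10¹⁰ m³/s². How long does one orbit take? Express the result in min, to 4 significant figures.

r = 391.0 km = 3.910×10⁵ m.
Kepler's third law: T = 2π√(r³/μ) = 2π√((3.910×10⁵)³ / 1.275×10¹⁰).
r³/μ = 4.688×10⁶ s², so T = 2π × 2.165×10³ = 1.360×10⁴ s.
Converting: 1.360×10⁴ s ÷ 60.00 = 226.7 min.

T ≈ 226.7 min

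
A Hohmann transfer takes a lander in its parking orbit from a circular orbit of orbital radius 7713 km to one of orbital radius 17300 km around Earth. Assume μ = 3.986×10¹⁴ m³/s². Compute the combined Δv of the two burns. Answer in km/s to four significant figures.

Δv_total ≈ 2.297 km/s

r₁ = 7713 km = 7.713×10⁶ m.
r₂ = 17300 km = 1.730×10⁷ m.
Transfer ellipse a_t = (r₁ + r₂)/2 = 1.251×10⁷ m.
At r₁: circular v_c1 = √(μ/r₁) = 7189 m/s; transfer-perigee v_p = √[μ(2/r₁ − 1/a_t)] = 8455 m/s.
Δv₁ = v_p − v_c1 = 1266 m/s.
At r₂: circular v_c2 = √(μ/r₂) = 4800 m/s; transfer-apogee v_a = √[μ(2/r₂ − 1/a_t)] = 3770 m/s.
Δv₂ = v_c2 − v_a = 1030 m/s.
Total Δv = Δv₁ + Δv₂ = 2297 m/s = 2.297 km/s.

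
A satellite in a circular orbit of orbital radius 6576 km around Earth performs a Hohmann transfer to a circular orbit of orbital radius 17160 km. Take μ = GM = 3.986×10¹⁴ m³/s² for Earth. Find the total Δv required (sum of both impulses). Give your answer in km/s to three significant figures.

Δv_total ≈ 2.81 km/s

r₁ = 6576 km = 6.576×10⁶ m.
r₂ = 17160 km = 1.716×10⁷ m.
Transfer ellipse a_t = (r₁ + r₂)/2 = 1.187×10⁷ m.
At r₁: circular v_c1 = √(μ/r₁) = 7786 m/s; transfer-perigee v_p = √[μ(2/r₁ − 1/a_t)] = 9362 m/s.
Δv₁ = v_p − v_c1 = 1576 m/s.
At r₂: circular v_c2 = √(μ/r₂) = 4820 m/s; transfer-apogee v_a = √[μ(2/r₂ − 1/a_t)] = 3588 m/s.
Δv₂ = v_c2 − v_a = 1232 m/s.
Total Δv = Δv₁ + Δv₂ = 2808 m/s = 2.808 km/s.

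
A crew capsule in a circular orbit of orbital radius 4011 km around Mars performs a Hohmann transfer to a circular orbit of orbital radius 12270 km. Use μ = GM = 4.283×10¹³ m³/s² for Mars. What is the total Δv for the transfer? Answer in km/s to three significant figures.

r₁ = 4011 km = 4.011×10⁶ m.
r₂ = 12270 km = 1.227×10⁷ m.
Transfer ellipse a_t = (r₁ + r₂)/2 = 8.140×10⁶ m.
At r₁: circular v_c1 = √(μ/r₁) = 3268 m/s; transfer-periapsis v_p = √[μ(2/r₁ − 1/a_t)] = 4012 m/s.
Δv₁ = v_p − v_c1 = 744.1 m/s.
At r₂: circular v_c2 = √(μ/r₂) = 1868 m/s; transfer-apoapsis v_a = √[μ(2/r₂ − 1/a_t)] = 1311 m/s.
Δv₂ = v_c2 − v_a = 556.9 m/s.
Total Δv = Δv₁ + Δv₂ = 1301 m/s = 1.301 km/s.

Δv_total ≈ 1.30 km/s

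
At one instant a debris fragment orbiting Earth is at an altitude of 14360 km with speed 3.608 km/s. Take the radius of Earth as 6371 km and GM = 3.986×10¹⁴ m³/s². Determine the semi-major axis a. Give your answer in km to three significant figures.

r = 6371 + 14360 = 20731 km = 2.073×10⁷ m.
Specific orbital energy ε = v²/2 − μ/r = (3608)²/2 − 3.986×10¹⁴/2.073×10⁷ = -1.272×10⁷ J/kg.
Since ε = −μ/(2a), a = −μ/(2ε) = 1.567×10⁷ m = 15670 km.

a ≈ 15700 km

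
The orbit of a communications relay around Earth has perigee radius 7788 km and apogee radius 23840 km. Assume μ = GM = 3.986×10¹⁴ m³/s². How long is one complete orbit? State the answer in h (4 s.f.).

T ≈ 5.498 h

Semi-major axis a = (r_p + r_a)/2 = (7788.0 + 23840)/2 = 15814 km = 1.581×10⁷ m.
By Kepler's third law T = 2π√(a³/μ) = 2π × 3.150×10³ = 1.979×10⁴ s.
= 5.498 h.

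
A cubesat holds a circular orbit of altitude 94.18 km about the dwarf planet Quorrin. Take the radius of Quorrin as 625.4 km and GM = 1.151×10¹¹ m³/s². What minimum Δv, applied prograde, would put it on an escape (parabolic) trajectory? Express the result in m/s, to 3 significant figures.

Δv ≈ 166 m/s

r = 625.4 + 94.18 = 719.58 km = 7.1958×10⁵ m.
Circular speed v_c = √(μ/r) = 399.9 m/s.
Escape speed v_esc = √(2μ/r) = √2 × v_c = 565.6 m/s.
Δv = v_esc − v_c = 165.7 m/s.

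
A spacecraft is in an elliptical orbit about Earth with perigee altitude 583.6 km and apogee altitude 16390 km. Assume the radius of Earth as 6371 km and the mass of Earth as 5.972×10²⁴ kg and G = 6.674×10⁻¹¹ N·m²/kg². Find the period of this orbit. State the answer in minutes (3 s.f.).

T ≈ 300 minutes

μ = GM = 6.674×10⁻¹¹ × 5.972×10²⁴ = 3.986×10¹⁴ m³/s².
r_p = 6371 + 583.6 = 6954.6 km = 6.9546×10⁶ m.
r_a = 6371 + 16390 = 22761 km = 2.2761×10⁷ m.
Semi-major axis a = (r_p + r_a)/2 = (6954.6 + 22761)/2 = 14858 km = 1.486×10⁷ m.
By Kepler's third law T = 2π√(a³/μ) = 2π × 2.869×10³ = 1.802×10⁴ s.
= 300.4 minutes.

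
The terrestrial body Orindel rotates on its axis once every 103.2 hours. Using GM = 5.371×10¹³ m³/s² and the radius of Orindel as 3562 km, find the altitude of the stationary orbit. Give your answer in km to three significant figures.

h_sync ≈ 53700 km

T = 103.2 hours = 3.715×10⁵ s.
A synchronous orbit has period T, so by Kepler's third law a = (μT²/4π²)^(1/3).
μT²/4π² = 5.371×10¹³ × (3.715×10⁵)² / 39.48 = 1.878×10²³ m³.
a = 5.726×10⁷ m = 57265 km.
Altitude h = a − R = 57265 − 3562 = 53703 km.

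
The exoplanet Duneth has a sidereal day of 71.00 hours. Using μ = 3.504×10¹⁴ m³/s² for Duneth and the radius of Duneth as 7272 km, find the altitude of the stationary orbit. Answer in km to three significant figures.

h_sync ≈ 76100 km

T = 71.00 hours = 2.556×10⁵ s.
A synchronous orbit has period T, so by Kepler's third law a = (μT²/4π²)^(1/3).
μT²/4π² = 3.504×10¹⁴ × (2.556×10⁵)² / 39.48 = 5.799×10²³ m³.
a = 8.339×10⁷ m = 83389 km.
Altitude h = a − R = 83389 − 7272 = 76117 km.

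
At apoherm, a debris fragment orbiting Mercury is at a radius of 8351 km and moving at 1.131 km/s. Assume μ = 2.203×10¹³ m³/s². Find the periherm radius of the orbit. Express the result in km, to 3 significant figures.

r_a = 8.351×10⁶ m.
Specific energy ε = v²/2 − μ/r = -1.998×10⁶ J/kg, so a = −μ/(2ε) = 5.512×10⁶ m.
The apsides satisfy r_p + r_a = 2a, so the periherm radius is 2a − r_a = 2.673×10⁶ m = 2672.7 km.

periherm radius ≈ 2670 km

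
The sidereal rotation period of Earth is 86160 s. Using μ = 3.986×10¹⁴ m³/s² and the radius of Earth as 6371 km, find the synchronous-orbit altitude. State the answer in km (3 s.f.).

h_sync ≈ 35800 km

A synchronous orbit has period T, so by Kepler's third law a = (μT²/4π²)^(1/3).
μT²/4π² = 3.986×10¹⁴ × (8.616×10⁴)² / 39.48 = 7.495×10²² m³.
a = 4.216×10⁷ m = 42163 km.
Altitude h = a − R = 42163 − 6371 = 35792 km.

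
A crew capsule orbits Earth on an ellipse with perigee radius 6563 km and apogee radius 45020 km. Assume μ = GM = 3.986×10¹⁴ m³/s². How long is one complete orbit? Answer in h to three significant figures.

T ≈ 11.5 h

Semi-major axis a = (r_p + r_a)/2 = (6563.0 + 45020)/2 = 25792 km = 2.579×10⁷ m.
By Kepler's third law T = 2π√(a³/μ) = 2π × 6.561×10³ = 4.122×10⁴ s.
= 11.45 h.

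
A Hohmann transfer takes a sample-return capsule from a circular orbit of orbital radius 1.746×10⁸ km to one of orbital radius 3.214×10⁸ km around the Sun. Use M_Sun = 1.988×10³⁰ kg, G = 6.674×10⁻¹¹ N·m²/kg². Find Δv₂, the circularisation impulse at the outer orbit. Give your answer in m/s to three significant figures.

μ = GM = 6.674×10⁻¹¹ × 1.988×10³⁰ = 1.327×10²⁰ m³/s².
r₁ = 1.746×10⁸ km = 1.746×10¹¹ m.
r₂ = 3.214×10⁸ km = 3.214×10¹¹ m.
Transfer ellipse a_t = (r₁ + r₂)/2 = 2.480×10¹¹ m.
At r₁: circular v_c1 = √(μ/r₁) = 27570 m/s; transfer-perihelion v_p = √[μ(2/r₁ − 1/a_t)] = 31380 m/s.
At r₂: circular v_c2 = √(μ/r₂) = 20320 m/s; transfer-aphelion v_a = √[μ(2/r₂ − 1/a_t)] = 17050 m/s.
Δv₂ = v_c2 − v_a = 3270 m/s.

Δv ≈ 3270 m/s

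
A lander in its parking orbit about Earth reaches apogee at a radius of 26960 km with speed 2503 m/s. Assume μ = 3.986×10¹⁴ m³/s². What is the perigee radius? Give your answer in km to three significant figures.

r_a = 2.696×10⁷ m.
Specific energy ε = v²/2 − μ/r = -1.165×10⁷ J/kg, so a = −μ/(2ε) = 1.710×10⁷ m.
The apsides satisfy r_p + r_a = 2a, so the perigee radius is 2a − r_a = 7.248×10⁶ m = 7247.7 km.

perigee radius ≈ 7250 km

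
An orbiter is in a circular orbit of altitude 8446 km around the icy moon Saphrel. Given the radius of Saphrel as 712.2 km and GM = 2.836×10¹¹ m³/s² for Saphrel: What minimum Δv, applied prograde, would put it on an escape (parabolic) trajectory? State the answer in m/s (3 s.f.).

r = 712.2 + 8446 = 9158.2 km = 9.1582×10⁶ m.
Circular speed v_c = √(μ/r) = 176.0 m/s.
Escape speed v_esc = √(2μ/r) = √2 × v_c = 248.9 m/s.
Δv = v_esc − v_c = 72.89 m/s.

Δv ≈ 72.9 m/s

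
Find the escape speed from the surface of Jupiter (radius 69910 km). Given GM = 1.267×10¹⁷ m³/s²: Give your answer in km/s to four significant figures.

v_esc ≈ 60.21 km/s

r = R = 6.991×10⁷ m.
Escape speed v_esc = √(2μ/r) = √(2 × 1.267×10¹⁷ / 6.991×10⁷) = √(3.625×10⁹) = 60210 m/s.
= 60.21 km/s.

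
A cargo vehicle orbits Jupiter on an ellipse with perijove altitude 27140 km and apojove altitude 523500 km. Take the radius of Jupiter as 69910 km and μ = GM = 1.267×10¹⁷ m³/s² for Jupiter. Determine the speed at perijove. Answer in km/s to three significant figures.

v ≈ 47.4 km/s

r_p = 69910 + 27140 = 97050 km = 9.7050×10⁷ m.
r_a = 69910 + 523500 = 593410 km = 5.9341×10⁸ m.
Semi-major axis a = (r_p + r_a)/2 = 3.4523×10⁵ km = 3.452×10⁸ m.
Vis-viva: v² = μ(2/r − 1/a) = 1.267×10¹⁷ × (2.061×10⁻⁸ − 2.897×10⁻⁹) = 2.244×10⁹ m²/s².
v = 47370 m/s = 47.37 km/s.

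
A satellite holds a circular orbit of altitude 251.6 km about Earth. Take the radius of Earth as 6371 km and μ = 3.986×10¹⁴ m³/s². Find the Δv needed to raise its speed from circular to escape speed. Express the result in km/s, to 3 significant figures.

Δv ≈ 3.21 km/s

r = 6371 + 251.6 = 6622.6 km = 6.6226×10⁶ m.
Circular speed v_c = √(μ/r) = 7758 m/s.
Escape speed v_esc = √(2μ/r) = √2 × v_c = 10970 m/s.
Δv = v_esc − v_c = 3214 m/s = 3.214 km/s.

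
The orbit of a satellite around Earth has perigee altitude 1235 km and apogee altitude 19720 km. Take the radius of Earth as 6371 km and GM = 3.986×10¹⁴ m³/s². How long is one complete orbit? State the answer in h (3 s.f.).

T ≈ 6.05 h

r_p = 6371 + 1235 = 7606.0 km = 7.6060×10⁶ m.
r_a = 6371 + 19720 = 26091 km = 2.6091×10⁷ m.
Semi-major axis a = (r_p + r_a)/2 = (7606.0 + 26091)/2 = 16848 km = 1.685×10⁷ m.
By Kepler's third law T = 2π√(a³/μ) = 2π × 3.464×10³ = 2.176×10⁴ s.
= 6.046 h.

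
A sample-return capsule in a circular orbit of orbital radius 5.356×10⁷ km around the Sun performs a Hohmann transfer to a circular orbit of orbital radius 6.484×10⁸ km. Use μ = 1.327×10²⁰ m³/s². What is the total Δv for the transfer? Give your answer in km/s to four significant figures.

Δv_total ≈ 26.60 km/s

r₁ = 5.356×10⁷ km = 5.356×10¹⁰ m.
r₂ = 6.484×10⁸ km = 6.484×10¹¹ m.
Transfer ellipse a_t = (r₁ + r₂)/2 = 3.510×10¹¹ m.
At r₁: circular v_c1 = √(μ/r₁) = 49780 m/s; transfer-perihelion v_p = √[μ(2/r₁ − 1/a_t)] = 67650 m/s.
Δv₁ = v_p − v_c1 = 17880 m/s.
At r₂: circular v_c2 = √(μ/r₂) = 14310 m/s; transfer-aphelion v_a = √[μ(2/r₂ − 1/a_t)] = 5588 m/s.
Δv₂ = v_c2 − v_a = 8717 m/s.
Total Δv = Δv₁ + Δv₂ = 26600 m/s = 26.60 km/s.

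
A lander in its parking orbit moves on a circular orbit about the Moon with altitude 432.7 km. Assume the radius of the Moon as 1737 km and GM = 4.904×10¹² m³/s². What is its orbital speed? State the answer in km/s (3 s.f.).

r = 1737 + 432.7 = 2169.7 km = 2.1697×10⁶ m.
For a circular orbit v = √(μ/r) = √(4.904×10¹² / 2.170×10⁶) = √(2.260×10⁶) = 1503 m/s.
That is 1.503 km/s.

v ≈ 1.50 km/s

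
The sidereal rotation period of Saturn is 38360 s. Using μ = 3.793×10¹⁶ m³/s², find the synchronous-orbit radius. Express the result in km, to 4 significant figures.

A synchronous orbit has period T, so by Kepler's third law a = (μT²/4π²)^(1/3).
μT²/4π² = 3.793×10¹⁶ × (3.836×10⁴)² / 39.48 = 1.414×10²⁴ m³.
a = 1.122×10⁸ m = 1.1223×10⁵ km.

r_sync ≈ 1.122×10⁵ km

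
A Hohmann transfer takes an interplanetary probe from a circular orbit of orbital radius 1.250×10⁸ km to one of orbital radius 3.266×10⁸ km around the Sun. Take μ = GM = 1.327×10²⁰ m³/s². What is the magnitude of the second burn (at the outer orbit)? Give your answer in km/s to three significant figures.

r₁ = 1.250×10⁸ km = 1.250×10¹¹ m.
r₂ = 3.266×10⁸ km = 3.266×10¹¹ m.
Transfer ellipse a_t = (r₁ + r₂)/2 = 2.258×10¹¹ m.
At r₁: circular v_c1 = √(μ/r₁) = 32580 m/s; transfer-perihelion v_p = √[μ(2/r₁ − 1/a_t)] = 39190 m/s.
At r₂: circular v_c2 = √(μ/r₂) = 20160 m/s; transfer-aphelion v_a = √[μ(2/r₂ − 1/a_t)] = 15000 m/s.
Δv₂ = v_c2 − v_a = 5160 m/s.
= 5.160 km/s.

Δv ≈ 5.16 km/s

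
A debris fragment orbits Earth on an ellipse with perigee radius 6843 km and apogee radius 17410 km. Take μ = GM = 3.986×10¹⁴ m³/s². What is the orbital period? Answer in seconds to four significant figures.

Semi-major axis a = (r_p + r_a)/2 = (6843.0 + 17410)/2 = 12126 km = 1.213×10⁷ m.
By Kepler's third law T = 2π√(a³/μ) = 2π × 2.115×10³ = 1.329×10⁴ s.

T ≈ 13290 seconds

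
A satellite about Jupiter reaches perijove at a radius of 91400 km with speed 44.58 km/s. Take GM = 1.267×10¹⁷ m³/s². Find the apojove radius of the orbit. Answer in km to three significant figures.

apojove radius ≈ 2.31×10⁵ km

r_p = 9.140×10⁷ m.
Specific energy ε = v²/2 − μ/r = -3.925×10⁸ J/kg, so a = −μ/(2ε) = 1.614×10⁸ m.
The apsides satisfy r_p + r_a = 2a, so the apojove radius is 2a − r_p = 2.314×10⁸ m = 2.3138×10⁵ km.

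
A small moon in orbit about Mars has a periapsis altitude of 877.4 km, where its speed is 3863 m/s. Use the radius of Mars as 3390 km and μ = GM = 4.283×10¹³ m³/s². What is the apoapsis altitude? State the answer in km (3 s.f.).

r_p = 3390 + 877.4 = 4267.4 km = 4.267×10⁶ m.
Specific energy ε = v²/2 − μ/r = -2.575×10⁶ J/kg, so a = −μ/(2ε) = 8.316×10⁶ m.
The apsides satisfy r_p + r_a = 2a, so the apoapsis radius is 2a − r_p = 1.236×10⁷ m = 12365 km.
Apoapsis altitude = 12365 − 3390 = 8974.5 km.

apoapsis altitude ≈ 8970 km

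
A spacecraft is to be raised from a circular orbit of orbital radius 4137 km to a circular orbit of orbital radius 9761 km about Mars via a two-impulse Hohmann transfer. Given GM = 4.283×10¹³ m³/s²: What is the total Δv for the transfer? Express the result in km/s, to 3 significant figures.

Δv_total ≈ 1.07 km/s

r₁ = 4137 km = 4.137×10⁶ m.
r₂ = 9761 km = 9.761×10⁶ m.
Transfer ellipse a_t = (r₁ + r₂)/2 = 6.949×10⁶ m.
At r₁: circular v_c1 = √(μ/r₁) = 3218 m/s; transfer-periapsis v_p = √[μ(2/r₁ − 1/a_t)] = 3813 m/s.
Δv₁ = v_p − v_c1 = 595.8 m/s.
At r₂: circular v_c2 = √(μ/r₂) = 2095 m/s; transfer-apoapsis v_a = √[μ(2/r₂ − 1/a_t)] = 1616 m/s.
Δv₂ = v_c2 − v_a = 478.5 m/s.
Total Δv = Δv₁ + Δv₂ = 1074 m/s = 1.074 km/s.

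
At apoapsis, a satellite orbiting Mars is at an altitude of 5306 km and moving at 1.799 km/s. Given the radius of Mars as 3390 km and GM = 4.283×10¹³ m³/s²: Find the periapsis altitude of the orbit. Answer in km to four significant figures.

r_a = 3390 + 5306 = 8696.0 km = 8.696×10⁶ m.
Specific energy ε = v²/2 − μ/r = -3.307×10⁶ J/kg, so a = −μ/(2ε) = 6.476×10⁶ m.
The apsides satisfy r_p + r_a = 2a, so the periapsis radius is 2a − r_a = 4.255×10⁶ m = 4255.1 km.
Periapsis altitude = 4255.1 − 3390 = 865.11 km.

periapsis altitude ≈ 865.1 km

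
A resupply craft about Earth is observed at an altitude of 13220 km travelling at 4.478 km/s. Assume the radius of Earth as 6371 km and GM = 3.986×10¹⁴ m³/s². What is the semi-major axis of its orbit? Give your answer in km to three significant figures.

r = 6371 + 13220 = 19591 km = 1.959×10⁷ m.
Vis-viva rearranged: 1/a = 2/r − v²/μ = 1.021×10⁻⁷ − 5.031×10⁻⁸ = 5.178×10⁻⁸ m⁻¹.
a = 1.931×10⁷ m = 19312 km.

a ≈ 19300 km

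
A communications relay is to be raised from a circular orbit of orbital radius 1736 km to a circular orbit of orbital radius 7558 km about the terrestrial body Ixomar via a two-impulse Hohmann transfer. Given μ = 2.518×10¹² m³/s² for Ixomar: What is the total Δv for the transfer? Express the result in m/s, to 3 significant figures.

Δv_total ≈ 556 m/s

r₁ = 1736 km = 1.736×10⁶ m.
r₂ = 7558 km = 7.558×10⁶ m.
Transfer ellipse a_t = (r₁ + r₂)/2 = 4.647×10⁶ m.
At r₁: circular v_c1 = √(μ/r₁) = 1204 m/s; transfer-periapsis v_p = √[μ(2/r₁ − 1/a_t)] = 1536 m/s.
Δv₁ = v_p − v_c1 = 331.6 m/s.
At r₂: circular v_c2 = √(μ/r₂) = 577.2 m/s; transfer-apoapsis v_a = √[μ(2/r₂ − 1/a_t)] = 352.8 m/s.
Δv₂ = v_c2 − v_a = 224.4 m/s.
Total Δv = Δv₁ + Δv₂ = 556.0 m/s.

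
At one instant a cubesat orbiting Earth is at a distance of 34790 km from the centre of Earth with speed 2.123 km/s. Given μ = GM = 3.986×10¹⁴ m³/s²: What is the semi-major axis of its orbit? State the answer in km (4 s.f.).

a ≈ 21650 km

r = 3.479×10⁷ m.
Vis-viva rearranged: 1/a = 2/r − v²/μ = 5.749×10⁻⁸ − 1.131×10⁻⁸ = 4.618×10⁻⁸ m⁻¹.
a = 2.165×10⁷ m = 21654 km.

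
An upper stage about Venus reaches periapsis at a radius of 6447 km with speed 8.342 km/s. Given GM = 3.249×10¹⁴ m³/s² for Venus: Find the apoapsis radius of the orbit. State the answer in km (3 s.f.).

apoapsis radius ≈ 14400 km

r_p = 6.447×10⁶ m.
Specific energy ε = v²/2 − μ/r = -1.560×10⁷ J/kg, so a = −μ/(2ε) = 1.041×10⁷ m.
The apsides satisfy r_p + r_a = 2a, so the apoapsis radius is 2a − r_p = 1.438×10⁷ m = 14379 km.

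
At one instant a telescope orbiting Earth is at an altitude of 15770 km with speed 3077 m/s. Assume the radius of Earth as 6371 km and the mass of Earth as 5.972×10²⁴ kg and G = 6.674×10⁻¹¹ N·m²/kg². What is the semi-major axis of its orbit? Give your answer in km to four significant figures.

a ≈ 15020 km

μ = GM = 6.674×10⁻¹¹ × 5.972×10²⁴ = 3.986×10¹⁴ m³/s².
r = 6371 + 15770 = 22141 km = 2.214×10⁷ m.
Specific orbital energy ε = v²/2 − μ/r = (3077)²/2 − 3.986×10¹⁴/2.214×10⁷ = -1.327×10⁷ J/kg.
Since ε = −μ/(2a), a = −μ/(2ε) = 1.502×10⁷ m = 15021 km.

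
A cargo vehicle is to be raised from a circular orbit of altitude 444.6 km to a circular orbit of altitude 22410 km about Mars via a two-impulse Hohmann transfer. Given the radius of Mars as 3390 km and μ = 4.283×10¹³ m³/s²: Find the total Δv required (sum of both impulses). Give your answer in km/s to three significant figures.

Δv_total ≈ 1.70 km/s

r₁ = 3390 + 444.6 = 3834.6 km = 3.8346×10⁶ m.
r₂ = 3390 + 22410 = 25800 km = 2.5800×10⁷ m.
Transfer ellipse a_t = (r₁ + r₂)/2 = 1.482×10⁷ m.
At r₁: circular v_c1 = √(μ/r₁) = 3342 m/s; transfer-periapsis v_p = √[μ(2/r₁ − 1/a_t)] = 4410 m/s.
Δv₁ = v_p − v_c1 = 1068 m/s.
At r₂: circular v_c2 = √(μ/r₂) = 1288 m/s; transfer-apoapsis v_a = √[μ(2/r₂ − 1/a_t)] = 655.5 m/s.
Δv₂ = v_c2 − v_a = 633.0 m/s.
Total Δv = Δv₁ + Δv₂ = 1701 m/s = 1.701 km/s.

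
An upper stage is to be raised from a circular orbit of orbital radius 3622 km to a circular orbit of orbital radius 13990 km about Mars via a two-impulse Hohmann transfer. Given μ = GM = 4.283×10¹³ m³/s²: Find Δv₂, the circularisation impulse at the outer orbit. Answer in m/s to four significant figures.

r₁ = 3622 km = 3.622×10⁶ m.
r₂ = 13990 km = 1.399×10⁷ m.
Transfer ellipse a_t = (r₁ + r₂)/2 = 8.806×10⁶ m.
At r₁: circular v_c1 = √(μ/r₁) = 3439 m/s; transfer-periapsis v_p = √[μ(2/r₁ − 1/a_t)] = 4334 m/s.
At r₂: circular v_c2 = √(μ/r₂) = 1750 m/s; transfer-apoapsis v_a = √[μ(2/r₂ − 1/a_t)] = 1122 m/s.
Δv₂ = v_c2 − v_a = 627.6 m/s.

Δv ≈ 627.6 m/s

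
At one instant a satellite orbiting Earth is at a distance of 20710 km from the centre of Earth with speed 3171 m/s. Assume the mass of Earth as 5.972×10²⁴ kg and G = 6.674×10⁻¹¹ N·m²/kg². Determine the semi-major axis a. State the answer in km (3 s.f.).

a ≈ 14000 km

μ = GM = 6.674×10⁻¹¹ × 5.972×10²⁴ = 3.986×10¹⁴ m³/s².
r = 2.071×10⁷ m.
Vis-viva rearranged: 1/a = 2/r − v²/μ = 9.657×10⁻⁸ − 2.523×10⁻⁸ = 7.134×10⁻⁸ m⁻¹.
a = 1.402×10⁷ m = 14017 km.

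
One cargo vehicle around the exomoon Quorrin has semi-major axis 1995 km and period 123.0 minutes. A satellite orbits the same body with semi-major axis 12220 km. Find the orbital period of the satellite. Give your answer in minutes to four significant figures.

Kepler's third law: T² ∝ a³, so T₂ = T₁ (a₂/a₁)^(3/2).
a₂/a₁ = 6.125, (a₂/a₁)^(3/2) = 15.16.
T₂ = 123.0 × 15.16 = 1865 minutes.

T₂ ≈ 1865 minutes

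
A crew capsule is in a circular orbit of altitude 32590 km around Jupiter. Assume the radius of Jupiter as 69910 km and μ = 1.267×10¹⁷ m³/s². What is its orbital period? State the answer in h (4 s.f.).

r = 69910 + 32590 = 102500 km = 1.0250×10⁸ m.
Kepler's third law: T = 2π√(r³/μ) = 2π√((1.025×10⁸)³ / 1.267×10¹⁷).
r³/μ = 8.500×10⁶ s², so T = 2π × 2.915×10³ = 1.832×10⁴ s.
Converting: 1.832×10⁴ s ÷ 3600 = 5.088 h.

T ≈ 5.088 h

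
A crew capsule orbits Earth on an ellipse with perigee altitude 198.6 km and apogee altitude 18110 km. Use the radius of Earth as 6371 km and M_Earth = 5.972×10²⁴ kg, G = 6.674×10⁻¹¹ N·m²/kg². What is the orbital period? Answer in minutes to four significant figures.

μ = GM = 6.674×10⁻¹¹ × 5.972×10²⁴ = 3.986×10¹⁴ m³/s².
r_p = 6371 + 198.6 = 6569.6 km = 6.5696×10⁶ m.
r_a = 6371 + 18110 = 24481 km = 2.4481×10⁷ m.
Semi-major axis a = (r_p + r_a)/2 = (6569.6 + 24481)/2 = 15525 km = 1.553×10⁷ m.
By Kepler's third law T = 2π√(a³/μ) = 2π × 3.064×10³ = 1.925×10⁴ s.
= 320.9 minutes.

T ≈ 320.9 minutes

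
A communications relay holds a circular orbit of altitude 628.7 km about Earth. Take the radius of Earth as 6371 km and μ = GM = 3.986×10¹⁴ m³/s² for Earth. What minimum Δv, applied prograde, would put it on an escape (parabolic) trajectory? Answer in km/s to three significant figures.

Δv ≈ 3.13 km/s

r = 6371 + 628.7 = 6999.7 km = 6.9997×10⁶ m.
Circular speed v_c = √(μ/r) = 7546 m/s.
Escape speed v_esc = √(2μ/r) = √2 × v_c = 10670 m/s.
Δv = v_esc − v_c = 3126 m/s = 3.126 km/s.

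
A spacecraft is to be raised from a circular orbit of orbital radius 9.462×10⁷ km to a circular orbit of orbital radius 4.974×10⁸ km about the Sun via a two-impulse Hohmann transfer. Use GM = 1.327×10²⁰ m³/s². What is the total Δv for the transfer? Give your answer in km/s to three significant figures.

Δv_total ≈ 18.2 km/s

r₁ = 9.462×10⁷ km = 9.462×10¹⁰ m.
r₂ = 4.974×10⁸ km = 4.974×10¹¹ m.
Transfer ellipse a_t = (r₁ + r₂)/2 = 2.960×10¹¹ m.
At r₁: circular v_c1 = √(μ/r₁) = 37450 m/s; transfer-perihelion v_p = √[μ(2/r₁ − 1/a_t)] = 48540 m/s.
Δv₁ = v_p − v_c1 = 11100 m/s.
At r₂: circular v_c2 = √(μ/r₂) = 16330 m/s; transfer-aphelion v_a = √[μ(2/r₂ − 1/a_t)] = 9235 m/s.
Δv₂ = v_c2 − v_a = 7099 m/s.
Total Δv = Δv₁ + Δv₂ = 18190 m/s = 18.19 km/s.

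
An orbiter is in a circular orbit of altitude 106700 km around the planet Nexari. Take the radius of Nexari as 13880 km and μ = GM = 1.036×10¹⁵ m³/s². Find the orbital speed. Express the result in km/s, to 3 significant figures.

r = 13880 + 106700 = 120580 km = 1.2058×10⁸ m.
For a circular orbit v = √(μ/r) = √(1.036×10¹⁵ / 1.206×10⁸) = √(8.592×10⁶) = 2931 m/s.
That is 2.931 km/s.

v ≈ 2.93 km/s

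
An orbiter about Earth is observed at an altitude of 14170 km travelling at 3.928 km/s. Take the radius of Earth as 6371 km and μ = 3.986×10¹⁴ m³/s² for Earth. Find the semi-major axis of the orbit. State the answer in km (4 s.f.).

r = 6371 + 14170 = 20541 km = 2.054×10⁷ m.
Vis-viva rearranged: 1/a = 2/r − v²/μ = 9.737×10⁻⁸ − 3.871×10⁻⁸ = 5.866×10⁻⁸ m⁻¹.
a = 1.705×10⁷ m = 17048 km.

a ≈ 17050 km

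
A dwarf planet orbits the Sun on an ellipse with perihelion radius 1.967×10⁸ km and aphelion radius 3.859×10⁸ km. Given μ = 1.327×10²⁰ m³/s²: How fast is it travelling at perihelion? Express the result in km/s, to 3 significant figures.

Semi-major axis a = (r_p + r_a)/2 = 2.9130×10⁸ km = 2.913×10¹¹ m.
Vis-viva: v² = μ(2/r − 1/a) = 1.327×10²⁰ × (1.017×10⁻¹¹ − 3.433×10⁻¹²) = 8.937×10⁸ m²/s².
v = 29900 m/s = 29.90 km/s.

v ≈ 29.9 km/s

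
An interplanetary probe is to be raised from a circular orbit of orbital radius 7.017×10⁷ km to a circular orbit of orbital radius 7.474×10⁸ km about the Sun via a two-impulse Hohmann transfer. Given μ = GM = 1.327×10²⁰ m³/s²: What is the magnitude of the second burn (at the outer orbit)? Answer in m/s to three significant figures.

r₁ = 7.017×10⁷ km = 7.017×10¹⁰ m.
r₂ = 7.474×10⁸ km = 7.474×10¹¹ m.
Transfer ellipse a_t = (r₁ + r₂)/2 = 4.088×10¹¹ m.
At r₁: circular v_c1 = √(μ/r₁) = 43490 m/s; transfer-perihelion v_p = √[μ(2/r₁ − 1/a_t)] = 58800 m/s.
At r₂: circular v_c2 = √(μ/r₂) = 13320 m/s; transfer-aphelion v_a = √[μ(2/r₂ − 1/a_t)] = 5521 m/s.
Δv₂ = v_c2 − v_a = 7804 m/s.

Δv ≈ 7800 m/s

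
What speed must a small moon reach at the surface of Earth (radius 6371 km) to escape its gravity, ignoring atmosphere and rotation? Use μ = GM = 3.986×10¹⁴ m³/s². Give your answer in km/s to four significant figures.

v_esc ≈ 11.19 km/s

r = R = 6.371×10⁶ m.
Escape speed v_esc = √(2μ/r) = √(2 × 3.986×10¹⁴ / 6.371×10⁶) = √(1.251×10⁸) = 11190 m/s.
= 11.19 km/s.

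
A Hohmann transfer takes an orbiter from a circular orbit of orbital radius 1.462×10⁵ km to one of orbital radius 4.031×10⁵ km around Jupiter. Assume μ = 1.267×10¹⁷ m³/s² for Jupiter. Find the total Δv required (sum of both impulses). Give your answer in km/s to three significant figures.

r₁ = 1.462×10⁵ km = 1.462×10⁸ m.
r₂ = 4.031×10⁵ km = 4.031×10⁸ m.
Transfer ellipse a_t = (r₁ + r₂)/2 = 2.746×10⁸ m.
At r₁: circular v_c1 = √(μ/r₁) = 29440 m/s; transfer-perijove v_p = √[μ(2/r₁ − 1/a_t)] = 35660 m/s.
Δv₁ = v_p − v_c1 = 6226 m/s.
At r₂: circular v_c2 = √(μ/r₂) = 17730 m/s; transfer-apojove v_a = √[μ(2/r₂ − 1/a_t)] = 12930 m/s.
Δv₂ = v_c2 − v_a = 4794 m/s.
Total Δv = Δv₁ + Δv₂ = 11020 m/s = 11.02 km/s.

Δv_total ≈ 11.0 km/s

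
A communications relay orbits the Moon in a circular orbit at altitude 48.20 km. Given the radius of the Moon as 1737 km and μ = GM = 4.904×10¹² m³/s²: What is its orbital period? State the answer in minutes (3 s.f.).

r = 1737 + 48.20 = 1785.2 km = 1.7852×10⁶ m.
Kepler's third law: T = 2π√(r³/μ) = 2π√((1.785×10⁶)³ / 4.904×10¹²).
r³/μ = 1.160×10⁶ s², so T = 2π × 1.077×10³ = 6.768×10³ s.
Converting: 6.768×10³ s ÷ 60.00 = 112.8 minutes.

T ≈ 113 minutes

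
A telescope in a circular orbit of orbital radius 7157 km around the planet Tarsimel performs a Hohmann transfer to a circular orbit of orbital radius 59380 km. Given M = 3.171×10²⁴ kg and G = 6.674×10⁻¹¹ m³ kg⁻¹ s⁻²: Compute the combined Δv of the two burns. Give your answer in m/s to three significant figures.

μ = GM = 6.674×10⁻¹¹ × 3.171×10²⁴ = 2.116×10¹⁴ m³/s².
r₁ = 7157 km = 7.157×10⁶ m.
r₂ = 59380 km = 5.938×10⁷ m.
Transfer ellipse a_t = (r₁ + r₂)/2 = 3.327×10⁷ m.
At r₁: circular v_c1 = √(μ/r₁) = 5438 m/s; transfer-periapsis v_p = √[μ(2/r₁ − 1/a_t)] = 7265 m/s.
Δv₁ = v_p − v_c1 = 1827 m/s.
At r₂: circular v_c2 = √(μ/r₂) = 1888 m/s; transfer-apoapsis v_a = √[μ(2/r₂ − 1/a_t)] = 875.6 m/s.
Δv₂ = v_c2 − v_a = 1012 m/s.
Total Δv = Δv₁ + Δv₂ = 2839 m/s.

Δv_total ≈ 2840 m/s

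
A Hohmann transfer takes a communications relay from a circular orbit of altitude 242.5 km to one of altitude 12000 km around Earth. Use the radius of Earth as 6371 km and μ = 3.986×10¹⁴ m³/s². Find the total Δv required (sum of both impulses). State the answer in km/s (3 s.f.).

r₁ = 6371 + 242.5 = 6613.5 km = 6.6135×10⁶ m.
r₂ = 6371 + 12000 = 18371 km = 1.8371×10⁷ m.
Transfer ellipse a_t = (r₁ + r₂)/2 = 1.249×10⁷ m.
At r₁: circular v_c1 = √(μ/r₁) = 7763 m/s; transfer-perigee v_p = √[μ(2/r₁ − 1/a_t)] = 9415 m/s.
Δv₁ = v_p − v_c1 = 1651 m/s.
At r₂: circular v_c2 = √(μ/r₂) = 4658 m/s; transfer-apogee v_a = √[μ(2/r₂ − 1/a_t)] = 3389 m/s.
Δv₂ = v_c2 − v_a = 1269 m/s.
Total Δv = Δv₁ + Δv₂ = 2920 m/s = 2.920 km/s.

Δv_total ≈ 2.92 km/s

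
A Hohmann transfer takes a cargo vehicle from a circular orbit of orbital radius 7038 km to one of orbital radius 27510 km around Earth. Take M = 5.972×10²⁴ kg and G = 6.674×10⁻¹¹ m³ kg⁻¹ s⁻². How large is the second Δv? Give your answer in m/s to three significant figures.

Δv ≈ 1380 m/s

μ = GM = 6.674×10⁻¹¹ × 5.972×10²⁴ = 3.986×10¹⁴ m³/s².
r₁ = 7038 km = 7.038×10⁶ m.
r₂ = 27510 km = 2.751×10⁷ m.
Transfer ellipse a_t = (r₁ + r₂)/2 = 1.727×10⁷ m.
At r₁: circular v_c1 = √(μ/r₁) = 7525 m/s; transfer-perigee v_p = √[μ(2/r₁ − 1/a_t)] = 9497 m/s.
At r₂: circular v_c2 = √(μ/r₂) = 3806 m/s; transfer-apogee v_a = √[μ(2/r₂ − 1/a_t)] = 2430 m/s.
Δv₂ = v_c2 − v_a = 1377 m/s.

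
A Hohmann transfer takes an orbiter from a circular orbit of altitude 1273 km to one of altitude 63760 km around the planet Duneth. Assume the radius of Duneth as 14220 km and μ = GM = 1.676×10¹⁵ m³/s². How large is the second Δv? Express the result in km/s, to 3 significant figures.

Δv ≈ 1.97 km/s

r₁ = 14220 + 1273 = 15493 km = 1.5493×10⁷ m.
r₂ = 14220 + 63760 = 77980 km = 7.7980×10⁷ m.
Transfer ellipse a_t = (r₁ + r₂)/2 = 4.674×10⁷ m.
At r₁: circular v_c1 = √(μ/r₁) = 10400 m/s; transfer-periapsis v_p = √[μ(2/r₁ − 1/a_t)] = 13430 m/s.
At r₂: circular v_c2 = √(μ/r₂) = 4636 m/s; transfer-apoapsis v_a = √[μ(2/r₂ − 1/a_t)] = 2669 m/s.
Δv₂ = v_c2 − v_a = 1967 m/s.
= 1.967 km/s.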